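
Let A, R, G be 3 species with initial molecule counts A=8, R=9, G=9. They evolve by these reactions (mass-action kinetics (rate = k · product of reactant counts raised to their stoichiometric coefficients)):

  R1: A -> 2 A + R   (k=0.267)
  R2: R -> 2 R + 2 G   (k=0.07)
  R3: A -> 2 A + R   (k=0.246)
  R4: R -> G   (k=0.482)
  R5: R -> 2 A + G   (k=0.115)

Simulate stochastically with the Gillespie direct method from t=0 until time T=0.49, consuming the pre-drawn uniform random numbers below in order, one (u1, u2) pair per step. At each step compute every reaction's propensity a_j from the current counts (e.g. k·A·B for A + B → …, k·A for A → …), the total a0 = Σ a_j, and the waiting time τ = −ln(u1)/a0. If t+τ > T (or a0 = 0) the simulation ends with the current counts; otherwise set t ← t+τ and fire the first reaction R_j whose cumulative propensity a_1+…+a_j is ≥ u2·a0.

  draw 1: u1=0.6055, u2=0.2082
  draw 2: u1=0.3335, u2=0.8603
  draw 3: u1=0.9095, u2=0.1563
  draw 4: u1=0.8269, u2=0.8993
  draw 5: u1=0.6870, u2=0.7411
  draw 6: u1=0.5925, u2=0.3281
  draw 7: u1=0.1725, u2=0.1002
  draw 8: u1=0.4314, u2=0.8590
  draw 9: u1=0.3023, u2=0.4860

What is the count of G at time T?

t=0.000: A=8 R=9 G=9
Draw 1: a1=2.136, a2=0.630, a3=1.968, a4=4.338, a5=1.035, a0=10.107; τ=−ln(0.6055)/10.107=0.050 → t=0.050; u2·a0=0.2082·10.107=2.104 ≤ a1=2.136 → R1 fires; A=9 R=10 G=9
Draw 2: a1=2.403, a2=0.700, a3=2.214, a4=4.820, a5=1.150, a0=11.287; τ=−ln(0.3335)/11.287=0.097 → t=0.147; u2·a0=0.8603·11.287=9.710; a1+…+a3=5.317 < 9.710 ≤ a1+…+a4=10.137 → R4 fires; A=9 R=9 G=10
Draw 3: a1=2.403, a2=0.630, a3=2.214, a4=4.338, a5=1.035, a0=10.620; τ=−ln(0.9095)/10.620=0.009 → t=0.156; u2·a0=0.1563·10.620=1.660 ≤ a1=2.403 → R1 fires; A=10 R=10 G=10
Draw 4: a1=2.670, a2=0.700, a3=2.460, a4=4.820, a5=1.150, a0=11.800; τ=−ln(0.8269)/11.800=0.016 → t=0.172; u2·a0=0.8993·11.800=10.612; a1+…+a3=5.830 < 10.612 ≤ a1+…+a4=10.650 → R4 fires; A=10 R=9 G=11
Draw 5: a1=2.670, a2=0.630, a3=2.460, a4=4.338, a5=1.035, a0=11.133; τ=−ln(0.6870)/11.133=0.034 → t=0.206; u2·a0=0.7411·11.133=8.251; a1+…+a3=5.760 < 8.251 ≤ a1+…+a4=10.098 → R4 fires; A=10 R=8 G=12
Draw 6: a1=2.670, a2=0.560, a3=2.460, a4=3.856, a5=0.920, a0=10.466; τ=−ln(0.5925)/10.466=0.050 → t=0.256; u2·a0=0.3281·10.466=3.434; a1+a2=3.230 < 3.434 ≤ a1+…+a3=5.690 → R3 fires; A=11 R=9 G=12
Draw 7: a1=2.937, a2=0.630, a3=2.706, a4=4.338, a5=1.035, a0=11.646; τ=−ln(0.1725)/11.646=0.151 → t=0.407; u2·a0=0.1002·11.646=1.167 ≤ a1=2.937 → R1 fires; A=12 R=10 G=12
Draw 8: a1=3.204, a2=0.700, a3=2.952, a4=4.820, a5=1.150, a0=12.826; τ=−ln(0.4314)/12.826=0.066 → t=0.472; u2·a0=0.8590·12.826=11.018; a1+…+a3=6.856 < 11.018 ≤ a1+…+a4=11.676 → R4 fires; A=12 R=9 G=13
Draw 9: a1=3.204, a2=0.630, a3=2.952, a4=4.338, a5=1.035, a0=12.159; τ=−ln(0.3023)/12.159=0.098 → t=0.571 > T=0.49: stop.
Read off G at T=0.49: 13

G at T = 13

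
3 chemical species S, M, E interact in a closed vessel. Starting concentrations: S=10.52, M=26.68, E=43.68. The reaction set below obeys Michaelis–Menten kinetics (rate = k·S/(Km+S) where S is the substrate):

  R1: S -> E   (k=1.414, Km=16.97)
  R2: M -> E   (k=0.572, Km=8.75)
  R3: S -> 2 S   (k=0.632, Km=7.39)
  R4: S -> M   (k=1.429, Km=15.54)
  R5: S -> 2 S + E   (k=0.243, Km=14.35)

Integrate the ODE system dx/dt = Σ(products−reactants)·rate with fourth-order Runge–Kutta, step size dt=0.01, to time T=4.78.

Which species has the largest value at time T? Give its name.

Dominant species at T: E

RK4 with dt=0.01: 478 steps to T=4.78. Trajectory (selected grid times):
t=0.00: S=10.52 M=26.68 E=43.68
t=0.53: S=10.18 M=26.75 E=44.25
t=1.06: S=9.85 M=26.82 E=44.81
t=1.59: S=9.53 M=26.88 E=45.36
t=2.12: S=9.22 M=26.94 E=45.91
t=2.66: S=8.91 M=26.99 E=46.46
t=3.19: S=8.61 M=27.04 E=46.99
t=3.72: S=8.32 M=27.07 E=47.51
t=4.25: S=8.04 M=27.11 E=48.03
t=4.78: S=7.76 M=27.13 E=48.55
At T=4.78: S=7.76 M=27.13 E=48.55; the largest is E.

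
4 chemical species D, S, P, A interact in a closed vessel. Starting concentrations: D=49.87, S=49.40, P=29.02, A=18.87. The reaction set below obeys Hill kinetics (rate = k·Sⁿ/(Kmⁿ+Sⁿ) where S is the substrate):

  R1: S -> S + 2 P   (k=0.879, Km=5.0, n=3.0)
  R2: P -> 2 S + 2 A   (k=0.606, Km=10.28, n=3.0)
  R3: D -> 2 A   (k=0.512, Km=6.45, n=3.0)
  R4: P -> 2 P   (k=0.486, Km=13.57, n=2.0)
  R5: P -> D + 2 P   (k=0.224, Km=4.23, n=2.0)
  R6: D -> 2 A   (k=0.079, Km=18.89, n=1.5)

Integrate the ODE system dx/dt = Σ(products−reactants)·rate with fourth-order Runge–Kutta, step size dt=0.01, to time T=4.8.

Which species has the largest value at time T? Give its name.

RK4 with dt=0.01: 480 steps to T=4.8. Trajectory (selected grid times):
t=0.00: D=49.87 S=49.40 P=29.02 A=18.87
t=0.53: D=49.68 S=50.02 P=29.97 A=20.10
t=1.07: D=49.49 S=50.65 P=30.94 A=21.35
t=1.60: D=49.30 S=51.27 P=31.90 A=22.58
t=2.13: D=49.11 S=51.89 P=32.85 A=23.81
t=2.67: D=48.92 S=52.53 P=33.83 A=25.06
t=3.20: D=48.74 S=53.15 P=34.78 A=26.30
t=3.73: D=48.55 S=53.78 P=35.74 A=27.53
t=4.27: D=48.36 S=54.42 P=36.72 A=28.79
t=4.80: D=48.17 S=55.05 P=37.68 A=30.03
At T=4.8: D=48.17 S=55.05 P=37.68 A=30.03; the largest is S.

Dominant species at T: S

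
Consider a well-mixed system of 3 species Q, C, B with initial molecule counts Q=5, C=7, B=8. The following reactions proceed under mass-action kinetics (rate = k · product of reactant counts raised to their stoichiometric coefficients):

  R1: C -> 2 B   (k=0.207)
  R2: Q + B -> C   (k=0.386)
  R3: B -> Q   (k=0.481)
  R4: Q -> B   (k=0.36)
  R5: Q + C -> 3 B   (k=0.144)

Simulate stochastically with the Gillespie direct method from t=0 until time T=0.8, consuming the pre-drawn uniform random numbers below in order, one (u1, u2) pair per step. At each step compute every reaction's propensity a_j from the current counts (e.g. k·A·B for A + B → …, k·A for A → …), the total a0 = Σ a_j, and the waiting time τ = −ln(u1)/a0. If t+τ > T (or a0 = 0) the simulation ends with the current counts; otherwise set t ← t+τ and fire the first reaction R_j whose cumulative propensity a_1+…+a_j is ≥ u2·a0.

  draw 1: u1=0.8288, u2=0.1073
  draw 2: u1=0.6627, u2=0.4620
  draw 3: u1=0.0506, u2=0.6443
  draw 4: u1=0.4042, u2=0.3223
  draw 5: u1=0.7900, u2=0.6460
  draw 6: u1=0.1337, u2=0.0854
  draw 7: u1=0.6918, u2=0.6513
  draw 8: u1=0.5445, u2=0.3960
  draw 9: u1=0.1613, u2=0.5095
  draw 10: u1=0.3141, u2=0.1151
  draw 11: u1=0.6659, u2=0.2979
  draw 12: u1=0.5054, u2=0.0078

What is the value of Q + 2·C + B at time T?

Check how each reaction changes W = Q + 2·C + B (weight of products minus weight of reactants):
R1: C -> 2 B: (1·2) − (2·1) = 2 − 2 = 0
R2: Q + B -> C: (2·1) − (1·1 + 1·1) = 2 − 2 = 0
R3: B -> Q: (1·1) − (1·1) = 1 − 1 = 0
R4: Q -> B: (1·1) − (1·1) = 1 − 1 = 0
R5: Q + C -> 3 B: (1·3) − (1·1 + 2·1) = 3 − 3 = 0
Every reaction leaves W unchanged, so W is conserved and no simulation is needed: W(T) = W(0) = 5 + 2·7 + 8 = 27

Value at T = 27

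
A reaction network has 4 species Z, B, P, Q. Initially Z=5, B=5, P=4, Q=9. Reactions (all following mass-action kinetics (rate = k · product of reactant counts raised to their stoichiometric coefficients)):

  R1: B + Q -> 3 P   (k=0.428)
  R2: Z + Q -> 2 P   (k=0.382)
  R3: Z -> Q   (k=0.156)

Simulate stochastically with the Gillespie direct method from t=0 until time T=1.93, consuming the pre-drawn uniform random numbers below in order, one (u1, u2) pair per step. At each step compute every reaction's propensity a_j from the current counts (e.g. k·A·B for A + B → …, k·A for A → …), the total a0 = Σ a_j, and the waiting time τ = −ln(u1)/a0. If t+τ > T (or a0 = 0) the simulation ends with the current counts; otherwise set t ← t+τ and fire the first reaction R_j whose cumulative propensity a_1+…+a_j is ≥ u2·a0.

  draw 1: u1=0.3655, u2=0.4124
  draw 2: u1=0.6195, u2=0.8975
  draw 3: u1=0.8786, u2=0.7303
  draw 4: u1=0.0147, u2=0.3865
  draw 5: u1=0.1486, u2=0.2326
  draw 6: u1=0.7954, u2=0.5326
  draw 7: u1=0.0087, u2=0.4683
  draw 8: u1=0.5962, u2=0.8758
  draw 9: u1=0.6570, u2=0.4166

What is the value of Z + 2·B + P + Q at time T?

Check how each reaction changes W = Z + 2·B + P + Q (weight of products minus weight of reactants):
R1: B + Q -> 3 P: (1·3) − (2·1 + 1·1) = 3 − 3 = 0
R2: Z + Q -> 2 P: (1·2) − (1·1 + 1·1) = 2 − 2 = 0
R3: Z -> Q: (1·1) − (1·1) = 1 − 1 = 0
Every reaction leaves W unchanged, so W is conserved and no simulation is needed: W(T) = W(0) = 5 + 2·5 + 4 + 9 = 28

Value at T = 28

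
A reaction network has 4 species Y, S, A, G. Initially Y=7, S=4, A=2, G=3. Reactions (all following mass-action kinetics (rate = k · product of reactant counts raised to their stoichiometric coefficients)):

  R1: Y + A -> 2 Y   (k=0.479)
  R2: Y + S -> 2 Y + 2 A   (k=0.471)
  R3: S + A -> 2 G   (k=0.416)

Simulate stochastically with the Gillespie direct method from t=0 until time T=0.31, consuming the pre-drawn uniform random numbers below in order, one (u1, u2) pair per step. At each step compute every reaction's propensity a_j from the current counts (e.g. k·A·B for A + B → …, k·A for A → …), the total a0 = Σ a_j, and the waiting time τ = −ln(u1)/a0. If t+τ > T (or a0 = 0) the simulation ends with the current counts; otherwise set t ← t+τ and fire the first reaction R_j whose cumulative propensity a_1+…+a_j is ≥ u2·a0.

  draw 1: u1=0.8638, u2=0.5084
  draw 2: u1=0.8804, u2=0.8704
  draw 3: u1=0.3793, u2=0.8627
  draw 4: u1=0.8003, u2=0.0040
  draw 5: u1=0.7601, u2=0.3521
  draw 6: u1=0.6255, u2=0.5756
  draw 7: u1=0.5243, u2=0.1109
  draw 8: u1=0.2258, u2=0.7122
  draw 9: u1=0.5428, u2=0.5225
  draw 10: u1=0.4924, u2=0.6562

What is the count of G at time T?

t=0.000: Y=7 S=4 A=2 G=3
Draw 1: a1=6.706, a2=13.188, a3=3.328, a0=23.222; τ=−ln(0.8638)/23.222=0.006 → t=0.006; u2·a0=0.5084·23.222=11.806; a1=6.706 < 11.806 ≤ a1+a2=19.894 → R2 fires; Y=8 S=3 A=4 G=3
Draw 2: a1=15.328, a2=11.304, a3=4.992, a0=31.624; τ=−ln(0.8804)/31.624=0.004 → t=0.010; u2·a0=0.8704·31.624=27.526; a1+a2=26.632 < 27.526 ≤ a1+…+a3=31.624 → R3 fires; Y=8 S=2 A=3 G=5
Draw 3: a1=11.496, a2=7.536, a3=2.496, a0=21.528; τ=−ln(0.3793)/21.528=0.045 → t=0.055; u2·a0=0.8627·21.528=18.572; a1=11.496 < 18.572 ≤ a1+a2=19.032 → R2 fires; Y=9 S=1 A=5 G=5
Draw 4: a1=21.555, a2=4.239, a3=2.080, a0=27.874; τ=−ln(0.8003)/27.874=0.008 → t=0.063; u2·a0=0.0040·27.874=0.111 ≤ a1=21.555 → R1 fires; Y=10 S=1 A=4 G=5
Draw 5: a1=19.160, a2=4.710, a3=1.664, a0=25.534; τ=−ln(0.7601)/25.534=0.011 → t=0.074; u2·a0=0.3521·25.534=8.991 ≤ a1=19.160 → R1 fires; Y=11 S=1 A=3 G=5
Draw 6: a1=15.807, a2=5.181, a3=1.248, a0=22.236; τ=−ln(0.6255)/22.236=0.021 → t=0.095; u2·a0=0.5756·22.236=12.799 ≤ a1=15.807 → R1 fires; Y=12 S=1 A=2 G=5
Draw 7: a1=11.496, a2=5.652, a3=0.832, a0=17.980; τ=−ln(0.5243)/17.980=0.036 → t=0.131; u2·a0=0.1109·17.980=1.994 ≤ a1=11.496 → R1 fires; Y=13 S=1 A=1 G=5
Draw 8: a1=6.227, a2=6.123, a3=0.416, a0=12.766; τ=−ln(0.2258)/12.766=0.117 → t=0.248; u2·a0=0.7122·12.766=9.092; a1=6.227 < 9.092 ≤ a1+a2=12.350 → R2 fires; Y=14 S=0 A=3 G=5
Draw 9: a1=20.118, a2=0.000, a3=0.000, a0=20.118; τ=−ln(0.5428)/20.118=0.030 → t=0.278; u2·a0=0.5225·20.118=10.512 ≤ a1=20.118 → R1 fires; Y=15 S=0 A=2 G=5
Draw 10: a1=14.370, a2=0.000, a3=0.000, a0=14.370; τ=−ln(0.4924)/14.370=0.049 → t=0.327 > T=0.31: stop.
Read off G at T=0.31: 5

G at T = 5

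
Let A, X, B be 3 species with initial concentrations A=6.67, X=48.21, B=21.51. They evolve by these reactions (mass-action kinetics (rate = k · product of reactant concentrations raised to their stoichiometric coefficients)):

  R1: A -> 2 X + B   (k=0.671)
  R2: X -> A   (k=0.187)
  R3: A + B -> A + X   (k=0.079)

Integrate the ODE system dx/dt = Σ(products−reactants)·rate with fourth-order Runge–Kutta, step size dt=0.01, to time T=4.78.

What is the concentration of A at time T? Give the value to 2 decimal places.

A at T = 31.16

RK4 with dt=0.01: 478 steps to T=4.78. Trajectory (selected grid times):
t=0.00: A=6.67 X=48.21 B=21.51
t=0.53: A=8.99 X=55.11 B=17.87
t=1.06: A=11.25 X=63.28 B=14.63
t=1.59: A=13.55 X=72.28 B=12.15
t=2.12: A=15.95 X=82.05 B=10.46
t=2.66: A=18.54 X=92.98 B=9.44
t=3.19: A=21.26 X=104.92 B=8.90
t=3.72: A=24.23 X=118.37 B=8.65
t=4.25: A=27.51 X=133.58 B=8.55
t=4.78: A=31.16 X=150.80 B=8.51
Read off A at T=4.78: 31.16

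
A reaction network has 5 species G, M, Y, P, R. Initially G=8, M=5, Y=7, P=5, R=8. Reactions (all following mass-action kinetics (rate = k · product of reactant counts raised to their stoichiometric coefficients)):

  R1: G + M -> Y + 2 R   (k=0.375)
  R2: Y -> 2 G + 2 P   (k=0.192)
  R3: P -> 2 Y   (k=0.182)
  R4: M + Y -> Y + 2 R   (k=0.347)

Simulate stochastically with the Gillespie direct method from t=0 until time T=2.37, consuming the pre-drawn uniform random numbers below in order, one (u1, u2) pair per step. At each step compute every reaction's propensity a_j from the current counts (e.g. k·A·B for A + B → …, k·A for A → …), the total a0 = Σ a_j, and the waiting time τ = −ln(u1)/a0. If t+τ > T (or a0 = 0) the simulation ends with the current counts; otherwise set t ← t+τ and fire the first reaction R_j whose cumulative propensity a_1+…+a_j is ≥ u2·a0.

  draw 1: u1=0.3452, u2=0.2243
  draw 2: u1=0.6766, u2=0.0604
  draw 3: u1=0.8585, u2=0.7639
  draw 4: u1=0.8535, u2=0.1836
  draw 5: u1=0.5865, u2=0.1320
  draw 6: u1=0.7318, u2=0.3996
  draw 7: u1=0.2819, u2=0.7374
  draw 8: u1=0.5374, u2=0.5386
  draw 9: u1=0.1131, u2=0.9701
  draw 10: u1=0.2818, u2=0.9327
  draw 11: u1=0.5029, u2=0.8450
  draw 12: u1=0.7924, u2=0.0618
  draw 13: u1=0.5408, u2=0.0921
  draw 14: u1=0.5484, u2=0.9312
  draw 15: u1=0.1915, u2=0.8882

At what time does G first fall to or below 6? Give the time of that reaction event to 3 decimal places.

Threshold first reached at t = 0.052

t=0.000: G=8 M=5 Y=7 P=5 R=8
Draw 1: a1=15.000, a2=1.344, a3=0.910, a4=12.145, a0=29.399; τ=−ln(0.3452)/29.399=0.036 → t=0.036; u2·a0=0.2243·29.399=6.594 ≤ a1=15.000 → R1 fires; G=7 M=4 Y=8 P=5 R=10
Draw 2: a1=10.500, a2=1.536, a3=0.910, a4=11.104, a0=24.050; τ=−ln(0.6766)/24.050=0.016 → t=0.052; u2·a0=0.0604·24.050=1.453 ≤ a1=10.500 → R1 fires; G=6 M=3 Y=9 P=5 R=12
Draw 3: a1=6.750, a2=1.728, a3=0.910, a4=9.369, a0=18.757; τ=−ln(0.8585)/18.757=0.008 → t=0.061; u2·a0=0.7639·18.757=14.328; a1+…+a3=9.388 < 14.328 ≤ a1+…+a4=18.757 → R4 fires; G=6 M=2 Y=9 P=5 R=14
Draw 4: a1=4.500, a2=1.728, a3=0.910, a4=6.246, a0=13.384; τ=−ln(0.8535)/13.384=0.012 → t=0.072; u2·a0=0.1836·13.384=2.457 ≤ a1=4.500 → R1 fires; G=5 M=1 Y=10 P=5 R=16
Draw 5: a1=1.875, a2=1.920, a3=0.910, a4=3.470, a0=8.175; τ=−ln(0.5865)/8.175=0.065 → t=0.138; u2·a0=0.1320·8.175=1.079 ≤ a1=1.875 → R1 fires; G=4 M=0 Y=11 P=5 R=18
Draw 6: a1=0.000, a2=2.112, a3=0.910, a4=0.000, a0=3.022; τ=−ln(0.7318)/3.022=0.103 → t=0.241; u2·a0=0.3996·3.022=1.208; a1=0.000 < 1.208 ≤ a1+a2=2.112 → R2 fires; G=6 M=0 Y=10 P=7 R=18
Draw 7: a1=0.000, a2=1.920, a3=1.274, a4=0.000, a0=3.194; τ=−ln(0.2819)/3.194=0.396 → t=0.637; u2·a0=0.7374·3.194=2.355; a1+a2=1.920 < 2.355 ≤ a1+…+a3=3.194 → R3 fires; G=6 M=0 Y=12 P=6 R=18
Draw 8: a1=0.000, a2=2.304, a3=1.092, a4=0.000, a0=3.396; τ=−ln(0.5374)/3.396=0.183 → t=0.820; u2·a0=0.5386·3.396=1.829; a1=0.000 < 1.829 ≤ a1+a2=2.304 → R2 fires; G=8 M=0 Y=11 P=8 R=18
Draw 9: a1=0.000, a2=2.112, a3=1.456, a4=0.000, a0=3.568; τ=−ln(0.1131)/3.568=0.611 → t=1.431; u2·a0=0.9701·3.568=3.461; a1+a2=2.112 < 3.461 ≤ a1+…+a3=3.568 → R3 fires; G=8 M=0 Y=13 P=7 R=18
Draw 10: a1=0.000, a2=2.496, a3=1.274, a4=0.000, a0=3.770; τ=−ln(0.2818)/3.770=0.336 → t=1.767; u2·a0=0.9327·3.770=3.516; a1+a2=2.496 < 3.516 ≤ a1+…+a3=3.770 → R3 fires; G=8 M=0 Y=15 P=6 R=18
Draw 11: a1=0.000, a2=2.880, a3=1.092, a4=0.000, a0=3.972; τ=−ln(0.5029)/3.972=0.173 → t=1.940; u2·a0=0.8450·3.972=3.356; a1+a2=2.880 < 3.356 ≤ a1+…+a3=3.972 → R3 fires; G=8 M=0 Y=17 P=5 R=18
Draw 12: a1=0.000, a2=3.264, a3=0.910, a4=0.000, a0=4.174; τ=−ln(0.7924)/4.174=0.056 → t=1.996; u2·a0=0.0618·4.174=0.258; a1=0.000 < 0.258 ≤ a1+a2=3.264 → R2 fires; G=10 M=0 Y=16 P=7 R=18
Draw 13: a1=0.000, a2=3.072, a3=1.274, a4=0.000, a0=4.346; τ=−ln(0.5408)/4.346=0.141 → t=2.137; u2·a0=0.0921·4.346=0.400; a1=0.000 < 0.400 ≤ a1+a2=3.072 → R2 fires; G=12 M=0 Y=15 P=9 R=18
Draw 14: a1=0.000, a2=2.880, a3=1.638, a4=0.000, a0=4.518; τ=−ln(0.5484)/4.518=0.133 → t=2.270; u2·a0=0.9312·4.518=4.207; a1+a2=2.880 < 4.207 ≤ a1+…+a3=4.518 → R3 fires; G=12 M=0 Y=17 P=8 R=18
Draw 15: a1=0.000, a2=3.264, a3=1.456, a4=0.000, a0=4.720; τ=−ln(0.1915)/4.720=0.350 → t=2.620 > T=2.37: stop.
G first becomes ≤ 6 when it reaches 6 at the event at t=0.052.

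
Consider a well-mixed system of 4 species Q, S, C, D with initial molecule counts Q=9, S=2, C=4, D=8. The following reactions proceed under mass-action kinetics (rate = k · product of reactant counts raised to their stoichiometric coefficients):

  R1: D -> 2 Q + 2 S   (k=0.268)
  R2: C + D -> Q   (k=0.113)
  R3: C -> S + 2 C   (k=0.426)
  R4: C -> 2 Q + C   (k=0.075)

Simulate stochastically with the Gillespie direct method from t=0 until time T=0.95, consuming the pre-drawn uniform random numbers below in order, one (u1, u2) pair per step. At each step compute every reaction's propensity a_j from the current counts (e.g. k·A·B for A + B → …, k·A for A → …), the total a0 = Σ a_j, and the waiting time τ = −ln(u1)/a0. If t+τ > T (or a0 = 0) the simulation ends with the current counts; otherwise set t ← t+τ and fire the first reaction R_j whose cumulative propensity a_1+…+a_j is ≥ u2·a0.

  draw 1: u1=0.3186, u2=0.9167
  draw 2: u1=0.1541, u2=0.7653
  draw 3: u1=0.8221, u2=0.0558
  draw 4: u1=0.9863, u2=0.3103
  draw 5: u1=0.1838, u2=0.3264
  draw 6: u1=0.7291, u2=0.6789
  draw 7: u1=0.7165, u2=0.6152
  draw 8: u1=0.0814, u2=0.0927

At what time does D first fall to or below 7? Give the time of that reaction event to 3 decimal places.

t=0.000: Q=9 S=2 C=4 D=8
Draw 1: a1=2.144, a2=3.616, a3=1.704, a4=0.300, a0=7.764; τ=−ln(0.3186)/7.764=0.147 → t=0.147; u2·a0=0.9167·7.764=7.117; a1+a2=5.760 < 7.117 ≤ a1+…+a3=7.464 → R3 fires; Q=9 S=3 C=5 D=8
Draw 2: a1=2.144, a2=4.520, a3=2.130, a4=0.375, a0=9.169; τ=−ln(0.1541)/9.169=0.204 → t=0.351; u2·a0=0.7653·9.169=7.017; a1+a2=6.664 < 7.017 ≤ a1+…+a3=8.794 → R3 fires; Q=9 S=4 C=6 D=8
Draw 3: a1=2.144, a2=5.424, a3=2.556, a4=0.450, a0=10.574; τ=−ln(0.8221)/10.574=0.019 → t=0.370; u2·a0=0.0558·10.574=0.590 ≤ a1=2.144 → R1 fires; Q=11 S=6 C=6 D=7
Draw 4: a1=1.876, a2=4.746, a3=2.556, a4=0.450, a0=9.628; τ=−ln(0.9863)/9.628=0.001 → t=0.371; u2·a0=0.3103·9.628=2.988; a1=1.876 < 2.988 ≤ a1+a2=6.622 → R2 fires; Q=12 S=6 C=5 D=6
Draw 5: a1=1.608, a2=3.390, a3=2.130, a4=0.375, a0=7.503; τ=−ln(0.1838)/7.503=0.226 → t=0.597; u2·a0=0.3264·7.503=2.449; a1=1.608 < 2.449 ≤ a1+a2=4.998 → R2 fires; Q=13 S=6 C=4 D=5
Draw 6: a1=1.340, a2=2.260, a3=1.704, a4=0.300, a0=5.604; τ=−ln(0.7291)/5.604=0.056 → t=0.653; u2·a0=0.6789·5.604=3.805; a1+a2=3.600 < 3.805 ≤ a1+…+a3=5.304 → R3 fires; Q=13 S=7 C=5 D=5
Draw 7: a1=1.340, a2=2.825, a3=2.130, a4=0.375, a0=6.670; τ=−ln(0.7165)/6.670=0.050 → t=0.703; u2·a0=0.6152·6.670=4.103; a1=1.340 < 4.103 ≤ a1+a2=4.165 → R2 fires; Q=14 S=7 C=4 D=4
Draw 8: a1=1.072, a2=1.808, a3=1.704, a4=0.300, a0=4.884; τ=−ln(0.0814)/4.884=0.514 → t=1.217 > T=0.95: stop.
D first becomes ≤ 7 when it reaches 7 at the event at t=0.370.

Threshold first reached at t = 0.370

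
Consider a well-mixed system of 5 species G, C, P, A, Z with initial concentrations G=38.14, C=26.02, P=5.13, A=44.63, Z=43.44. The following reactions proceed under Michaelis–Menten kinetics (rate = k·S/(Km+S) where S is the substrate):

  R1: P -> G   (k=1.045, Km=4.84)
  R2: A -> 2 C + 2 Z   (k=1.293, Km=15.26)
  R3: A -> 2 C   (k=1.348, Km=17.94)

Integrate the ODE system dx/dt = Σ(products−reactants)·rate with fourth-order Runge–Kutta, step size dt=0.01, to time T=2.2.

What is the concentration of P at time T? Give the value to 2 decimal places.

RK4 with dt=0.01: 220 steps to T=2.2. Trajectory (selected grid times):
t=0.00: G=38.14 C=26.02 P=5.13 A=44.63 Z=43.44
t=0.24: G=38.27 C=26.94 P=5.00 A=44.17 Z=43.90
t=0.49: G=38.40 C=27.90 P=4.87 A=43.69 Z=44.38
t=0.73: G=38.53 C=28.82 P=4.74 A=43.23 Z=44.84
t=0.98: G=38.65 C=29.77 P=4.62 A=42.75 Z=45.32
t=1.22: G=38.78 C=30.68 P=4.49 A=42.30 Z=45.77
t=1.47: G=38.90 C=31.63 P=4.37 A=41.83 Z=46.25
t=1.71: G=39.02 C=32.54 P=4.25 A=41.37 Z=46.70
t=1.96: G=39.14 C=33.48 P=4.13 A=40.90 Z=47.17
t=2.20: G=39.25 C=34.38 P=4.02 A=40.45 Z=47.63
Read off P at T=2.2: 4.02

P at T = 4.02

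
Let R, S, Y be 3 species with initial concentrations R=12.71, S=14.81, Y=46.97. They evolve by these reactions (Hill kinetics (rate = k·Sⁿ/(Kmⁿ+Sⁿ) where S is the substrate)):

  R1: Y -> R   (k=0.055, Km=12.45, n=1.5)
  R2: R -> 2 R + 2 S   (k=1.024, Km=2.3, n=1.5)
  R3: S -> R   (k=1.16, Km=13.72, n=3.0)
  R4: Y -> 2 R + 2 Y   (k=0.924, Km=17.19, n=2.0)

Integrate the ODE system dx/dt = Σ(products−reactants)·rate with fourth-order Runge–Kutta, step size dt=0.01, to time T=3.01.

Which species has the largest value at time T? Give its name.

RK4 with dt=0.01: 301 steps to T=3.01. Trajectory (selected grid times):
t=0.00: R=12.71 S=14.81 Y=46.97
t=0.33: R=13.80 S=15.22 Y=47.22
t=0.67: R=14.93 S=15.65 Y=47.48
t=1.00: R=16.03 S=16.05 Y=47.74
t=1.34: R=17.18 S=16.47 Y=48.00
t=1.67: R=18.31 S=16.87 Y=48.25
t=2.01: R=19.48 S=17.28 Y=48.52
t=2.34: R=20.62 S=17.67 Y=48.77
t=2.68: R=21.80 S=18.07 Y=49.03
t=3.01: R=22.96 S=18.46 Y=49.29
At T=3.01: R=22.96 S=18.46 Y=49.29; the largest is Y.

Dominant species at T: Y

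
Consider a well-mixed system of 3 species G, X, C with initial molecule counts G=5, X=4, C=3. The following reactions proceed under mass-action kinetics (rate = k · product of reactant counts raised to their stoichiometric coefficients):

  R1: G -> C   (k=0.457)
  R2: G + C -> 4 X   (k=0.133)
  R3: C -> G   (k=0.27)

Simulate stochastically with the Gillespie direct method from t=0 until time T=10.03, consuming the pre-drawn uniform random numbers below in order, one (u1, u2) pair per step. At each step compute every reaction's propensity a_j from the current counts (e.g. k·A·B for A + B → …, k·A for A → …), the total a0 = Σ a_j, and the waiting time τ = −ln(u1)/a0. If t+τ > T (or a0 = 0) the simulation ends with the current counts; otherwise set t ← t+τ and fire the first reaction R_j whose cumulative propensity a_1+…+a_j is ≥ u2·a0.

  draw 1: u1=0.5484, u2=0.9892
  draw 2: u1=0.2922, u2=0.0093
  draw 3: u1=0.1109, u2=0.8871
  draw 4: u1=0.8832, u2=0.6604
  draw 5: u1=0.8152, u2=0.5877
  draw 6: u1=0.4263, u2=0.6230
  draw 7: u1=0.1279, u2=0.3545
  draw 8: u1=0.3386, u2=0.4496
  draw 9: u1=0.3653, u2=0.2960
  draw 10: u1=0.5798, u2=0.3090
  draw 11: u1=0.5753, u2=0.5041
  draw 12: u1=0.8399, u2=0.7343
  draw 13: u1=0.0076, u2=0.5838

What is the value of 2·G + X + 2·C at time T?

Value at T = 20

Check how each reaction changes W = 2·G + X + 2·C (weight of products minus weight of reactants):
R1: G -> C: (2·1) − (2·1) = 2 − 2 = 0
R2: G + C -> 4 X: (1·4) − (2·1 + 2·1) = 4 − 4 = 0
R3: C -> G: (2·1) − (2·1) = 2 − 2 = 0
Every reaction leaves W unchanged, so W is conserved and no simulation is needed: W(T) = W(0) = 2·5 + 4 + 2·3 = 20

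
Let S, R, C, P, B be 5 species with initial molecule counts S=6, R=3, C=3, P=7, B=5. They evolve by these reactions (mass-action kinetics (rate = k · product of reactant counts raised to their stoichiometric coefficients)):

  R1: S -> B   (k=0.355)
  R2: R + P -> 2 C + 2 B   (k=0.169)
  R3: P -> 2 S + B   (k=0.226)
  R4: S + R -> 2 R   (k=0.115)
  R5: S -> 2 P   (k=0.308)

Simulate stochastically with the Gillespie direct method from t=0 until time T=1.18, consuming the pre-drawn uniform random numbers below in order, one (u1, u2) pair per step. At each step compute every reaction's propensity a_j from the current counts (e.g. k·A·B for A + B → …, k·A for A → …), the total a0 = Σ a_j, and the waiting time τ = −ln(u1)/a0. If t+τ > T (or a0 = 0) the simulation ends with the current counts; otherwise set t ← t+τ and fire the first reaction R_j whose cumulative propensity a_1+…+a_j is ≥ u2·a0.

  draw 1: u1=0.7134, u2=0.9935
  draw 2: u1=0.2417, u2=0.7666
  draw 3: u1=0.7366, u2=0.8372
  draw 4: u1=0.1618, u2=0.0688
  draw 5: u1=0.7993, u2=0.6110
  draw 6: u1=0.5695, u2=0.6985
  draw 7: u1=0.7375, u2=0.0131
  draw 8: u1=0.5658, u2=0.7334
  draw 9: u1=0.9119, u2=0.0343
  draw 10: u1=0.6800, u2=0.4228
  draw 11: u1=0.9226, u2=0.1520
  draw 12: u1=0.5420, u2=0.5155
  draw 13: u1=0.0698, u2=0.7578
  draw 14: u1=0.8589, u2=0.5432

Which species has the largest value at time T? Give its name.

t=0.000: S=6 R=3 C=3 P=7 B=5
Draw 1: a1=2.130, a2=3.549, a3=1.582, a4=2.070, a5=1.848, a0=11.179; τ=−ln(0.7134)/11.179=0.030 → t=0.030; u2·a0=0.9935·11.179=11.106; a1+…+a4=9.331 < 11.106 ≤ a1+…+a5=11.179 → R5 fires; S=5 R=3 C=3 P=9 B=5
Draw 2: a1=1.775, a2=4.563, a3=2.034, a4=1.725, a5=1.540, a0=11.637; τ=−ln(0.2417)/11.637=0.122 → t=0.152; u2·a0=0.7666·11.637=8.921; a1+…+a3=8.372 < 8.921 ≤ a1+…+a4=10.097 → R4 fires; S=4 R=4 C=3 P=9 B=5
Draw 3: a1=1.420, a2=6.084, a3=2.034, a4=1.840, a5=1.232, a0=12.610; τ=−ln(0.7366)/12.610=0.024 → t=0.176; u2·a0=0.8372·12.610=10.557; a1+…+a3=9.538 < 10.557 ≤ a1+…+a4=11.378 → R4 fires; S=3 R=5 C=3 P=9 B=5
Draw 4: a1=1.065, a2=7.605, a3=2.034, a4=1.725, a5=0.924, a0=13.353; τ=−ln(0.1618)/13.353=0.136 → t=0.313; u2·a0=0.0688·13.353=0.919 ≤ a1=1.065 → R1 fires; S=2 R=5 C=3 P=9 B=6
Draw 5: a1=0.710, a2=7.605, a3=2.034, a4=1.150, a5=0.616, a0=12.115; τ=−ln(0.7993)/12.115=0.018 → t=0.331; u2·a0=0.6110·12.115=7.402; a1=0.710 < 7.402 ≤ a1+a2=8.315 → R2 fires; S=2 R=4 C=5 P=8 B=8
Draw 6: a1=0.710, a2=5.408, a3=1.808, a4=0.920, a5=0.616, a0=9.462; τ=−ln(0.5695)/9.462=0.060 → t=0.391; u2·a0=0.6985·9.462=6.609; a1+a2=6.118 < 6.609 ≤ a1+…+a3=7.926 → R3 fires; S=4 R=4 C=5 P=7 B=9
Draw 7: a1=1.420, a2=4.732, a3=1.582, a4=1.840, a5=1.232, a0=10.806; τ=−ln(0.7375)/10.806=0.028 → t=0.419; u2·a0=0.0131·10.806=0.142 ≤ a1=1.420 → R1 fires; S=3 R=4 C=5 P=7 B=10
Draw 8: a1=1.065, a2=4.732, a3=1.582, a4=1.380, a5=0.924, a0=9.683; τ=−ln(0.5658)/9.683=0.059 → t=0.478; u2·a0=0.7334·9.683=7.102; a1+a2=5.797 < 7.102 ≤ a1+…+a3=7.379 → R3 fires; S=5 R=4 C=5 P=6 B=11
Draw 9: a1=1.775, a2=4.056, a3=1.356, a4=2.300, a5=1.540, a0=11.027; τ=−ln(0.9119)/11.027=0.008 → t=0.486; u2·a0=0.0343·11.027=0.378 ≤ a1=1.775 → R1 fires; S=4 R=4 C=5 P=6 B=12
Draw 10: a1=1.420, a2=4.056, a3=1.356, a4=1.840, a5=1.232, a0=9.904; τ=−ln(0.6800)/9.904=0.039 → t=0.525; u2·a0=0.4228·9.904=4.187; a1=1.420 < 4.187 ≤ a1+a2=5.476 → R2 fires; S=4 R=3 C=7 P=5 B=14
Draw 11: a1=1.420, a2=2.535, a3=1.130, a4=1.380, a5=1.232, a0=7.697; τ=−ln(0.9226)/7.697=0.010 → t=0.536; u2·a0=0.1520·7.697=1.170 ≤ a1=1.420 → R1 fires; S=3 R=3 C=7 P=5 B=15
Draw 12: a1=1.065, a2=2.535, a3=1.130, a4=1.035, a5=0.924, a0=6.689; τ=−ln(0.5420)/6.689=0.092 → t=0.627; u2·a0=0.5155·6.689=3.448; a1=1.065 < 3.448 ≤ a1+a2=3.600 → R2 fires; S=3 R=2 C=9 P=4 B=17
Draw 13: a1=1.065, a2=1.352, a3=0.904, a4=0.690, a5=0.924, a0=4.935; τ=−ln(0.0698)/4.935=0.539 → t=1.167; u2·a0=0.7578·4.935=3.740; a1+…+a3=3.321 < 3.740 ≤ a1+…+a4=4.011 → R4 fires; S=2 R=3 C=9 P=4 B=17
Draw 14: a1=0.710, a2=2.028, a3=0.904, a4=0.690, a5=0.616, a0=4.948; τ=−ln(0.8589)/4.948=0.031 → t=1.197 > T=1.18: stop.
At T=1.18: S=2 R=3 C=9 P=4 B=17; the largest is B.

Dominant species at T: B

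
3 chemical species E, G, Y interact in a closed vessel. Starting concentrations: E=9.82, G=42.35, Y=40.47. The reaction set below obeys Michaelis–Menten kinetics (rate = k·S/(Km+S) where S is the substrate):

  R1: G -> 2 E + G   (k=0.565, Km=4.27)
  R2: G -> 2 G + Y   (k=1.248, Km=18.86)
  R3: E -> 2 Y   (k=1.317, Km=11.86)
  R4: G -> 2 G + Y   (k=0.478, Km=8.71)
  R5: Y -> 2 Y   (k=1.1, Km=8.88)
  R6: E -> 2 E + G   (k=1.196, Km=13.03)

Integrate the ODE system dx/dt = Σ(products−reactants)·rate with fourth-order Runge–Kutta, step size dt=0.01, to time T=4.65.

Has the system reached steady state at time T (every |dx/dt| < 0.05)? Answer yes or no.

RK4 with dt=0.01: 465 steps to T=4.65. Trajectory (selected grid times):
t=0.00: E=9.82 G=42.35 Y=40.47
t=0.52: E=10.31 G=43.28 Y=42.23
t=1.03: E=10.79 G=44.20 Y=43.97
t=1.55: E=11.28 G=45.15 Y=45.77
t=2.07: E=11.78 G=46.11 Y=47.60
t=2.58: E=12.26 G=47.06 Y=49.41
t=3.10: E=12.75 G=48.04 Y=51.27
t=3.62: E=13.24 G=49.03 Y=53.15
t=4.13: E=13.73 G=50.01 Y=55.02
t=4.65: E=14.22 G=51.01 Y=56.94
Rates at T: R1=0.5214, R2=0.9111, R3=0.7181, R4=0.4083, R5=0.9516, R6=0.6241
dx/dt at T (Σ net stoichiometry × rate): E=+0.9487, G=+1.9435, Y=+3.7072
Largest |dx/dt| is |+3.7072| (Y) ≥ 0.05 → not steady.

Steady state at T: no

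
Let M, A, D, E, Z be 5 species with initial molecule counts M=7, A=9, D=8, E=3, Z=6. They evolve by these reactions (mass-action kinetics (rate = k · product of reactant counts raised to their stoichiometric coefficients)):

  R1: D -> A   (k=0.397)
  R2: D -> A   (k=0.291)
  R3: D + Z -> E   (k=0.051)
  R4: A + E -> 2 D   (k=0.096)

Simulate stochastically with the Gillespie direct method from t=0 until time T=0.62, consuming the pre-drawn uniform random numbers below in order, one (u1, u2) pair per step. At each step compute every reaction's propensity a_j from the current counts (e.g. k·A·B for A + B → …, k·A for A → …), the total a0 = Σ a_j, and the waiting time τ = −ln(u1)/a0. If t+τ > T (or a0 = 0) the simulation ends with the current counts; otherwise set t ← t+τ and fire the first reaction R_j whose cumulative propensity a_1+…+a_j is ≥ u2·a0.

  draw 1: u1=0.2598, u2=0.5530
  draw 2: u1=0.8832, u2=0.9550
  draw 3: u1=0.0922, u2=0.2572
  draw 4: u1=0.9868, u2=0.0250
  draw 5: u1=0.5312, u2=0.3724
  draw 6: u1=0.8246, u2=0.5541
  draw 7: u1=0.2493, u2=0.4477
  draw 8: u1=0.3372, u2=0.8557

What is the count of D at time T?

D at T = 4

t=0.000: M=7 A=9 D=8 E=3 Z=6
Draw 1: a1=3.176, a2=2.328, a3=2.448, a4=2.592, a0=10.544; τ=−ln(0.2598)/10.544=0.128 → t=0.128; u2·a0=0.5530·10.544=5.831; a1+a2=5.504 < 5.831 ≤ a1+…+a3=7.952 → R3 fires; M=7 A=9 D=7 E=4 Z=5
Draw 2: a1=2.779, a2=2.037, a3=1.785, a4=3.456, a0=10.057; τ=−ln(0.8832)/10.057=0.012 → t=0.140; u2·a0=0.9550·10.057=9.604; a1+…+a3=6.601 < 9.604 ≤ a1+…+a4=10.057 → R4 fires; M=7 A=8 D=9 E=3 Z=5
Draw 3: a1=3.573, a2=2.619, a3=2.295, a4=2.304, a0=10.791; τ=−ln(0.0922)/10.791=0.221 → t=0.361; u2·a0=0.2572·10.791=2.775 ≤ a1=3.573 → R1 fires; M=7 A=9 D=8 E=3 Z=5
Draw 4: a1=3.176, a2=2.328, a3=2.040, a4=2.592, a0=10.136; τ=−ln(0.9868)/10.136=0.001 → t=0.362; u2·a0=0.0250·10.136=0.253 ≤ a1=3.176 → R1 fires; M=7 A=10 D=7 E=3 Z=5
Draw 5: a1=2.779, a2=2.037, a3=1.785, a4=2.880, a0=9.481; τ=−ln(0.5312)/9.481=0.067 → t=0.429; u2·a0=0.3724·9.481=3.531; a1=2.779 < 3.531 ≤ a1+a2=4.816 → R2 fires; M=7 A=11 D=6 E=3 Z=5
Draw 6: a1=2.382, a2=1.746, a3=1.530, a4=3.168, a0=8.826; τ=−ln(0.8246)/8.826=0.022 → t=0.451; u2·a0=0.5541·8.826=4.890; a1+a2=4.128 < 4.890 ≤ a1+…+a3=5.658 → R3 fires; M=7 A=11 D=5 E=4 Z=4
Draw 7: a1=1.985, a2=1.455, a3=1.020, a4=4.224, a0=8.684; τ=−ln(0.2493)/8.684=0.160 → t=0.611; u2·a0=0.4477·8.684=3.888; a1+a2=3.440 < 3.888 ≤ a1+…+a3=4.460 → R3 fires; M=7 A=11 D=4 E=5 Z=3
Draw 8: a1=1.588, a2=1.164, a3=0.612, a4=5.280, a0=8.644; τ=−ln(0.3372)/8.644=0.126 → t=0.737 > T=0.62: stop.
Read off D at T=0.62: 4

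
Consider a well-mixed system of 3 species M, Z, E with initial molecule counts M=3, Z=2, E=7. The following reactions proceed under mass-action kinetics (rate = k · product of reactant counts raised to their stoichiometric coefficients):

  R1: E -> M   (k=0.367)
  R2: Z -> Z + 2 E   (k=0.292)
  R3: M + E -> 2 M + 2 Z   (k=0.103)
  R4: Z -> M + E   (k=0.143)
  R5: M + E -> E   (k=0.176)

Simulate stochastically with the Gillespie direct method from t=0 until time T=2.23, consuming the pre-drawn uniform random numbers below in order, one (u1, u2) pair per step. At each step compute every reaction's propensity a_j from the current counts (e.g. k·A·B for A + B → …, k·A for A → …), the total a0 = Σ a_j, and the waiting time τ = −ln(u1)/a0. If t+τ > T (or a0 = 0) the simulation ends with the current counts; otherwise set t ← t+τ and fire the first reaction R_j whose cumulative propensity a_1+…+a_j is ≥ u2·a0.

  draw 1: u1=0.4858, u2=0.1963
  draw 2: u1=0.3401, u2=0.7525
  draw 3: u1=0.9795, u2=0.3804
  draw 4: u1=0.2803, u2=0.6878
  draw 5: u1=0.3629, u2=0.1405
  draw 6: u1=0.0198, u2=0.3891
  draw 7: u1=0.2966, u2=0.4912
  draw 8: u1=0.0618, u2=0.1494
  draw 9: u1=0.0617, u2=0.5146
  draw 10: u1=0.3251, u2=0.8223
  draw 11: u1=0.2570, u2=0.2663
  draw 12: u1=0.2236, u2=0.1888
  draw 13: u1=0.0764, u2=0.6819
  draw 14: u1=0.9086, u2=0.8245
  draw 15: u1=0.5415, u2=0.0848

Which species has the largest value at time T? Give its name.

Dominant species at T: Z

t=0.000: M=3 Z=2 E=7
Draw 1: a1=2.569, a2=0.584, a3=2.163, a4=0.286, a5=3.696, a0=9.298; τ=−ln(0.4858)/9.298=0.078 → t=0.078; u2·a0=0.1963·9.298=1.825 ≤ a1=2.569 → R1 fires; M=4 Z=2 E=6
Draw 2: a1=2.202, a2=0.584, a3=2.472, a4=0.286, a5=4.224, a0=9.768; τ=−ln(0.3401)/9.768=0.110 → t=0.188; u2·a0=0.7525·9.768=7.350; a1+…+a4=5.544 < 7.350 ≤ a1+…+a5=9.768 → R5 fires; M=3 Z=2 E=6
Draw 3: a1=2.202, a2=0.584, a3=1.854, a4=0.286, a5=3.168, a0=8.094; τ=−ln(0.9795)/8.094=0.003 → t=0.191; u2·a0=0.3804·8.094=3.079; a1+a2=2.786 < 3.079 ≤ a1+…+a3=4.640 → R3 fires; M=4 Z=4 E=5
Draw 4: a1=1.835, a2=1.168, a3=2.060, a4=0.572, a5=3.520, a0=9.155; τ=−ln(0.2803)/9.155=0.139 → t=0.330; u2·a0=0.6878·9.155=6.297; a1+…+a4=5.635 < 6.297 ≤ a1+…+a5=9.155 → R5 fires; M=3 Z=4 E=5
Draw 5: a1=1.835, a2=1.168, a3=1.545, a4=0.572, a5=2.640, a0=7.760; τ=−ln(0.3629)/7.760=0.131 → t=0.460; u2·a0=0.1405·7.760=1.090 ≤ a1=1.835 → R1 fires; M=4 Z=4 E=4
Draw 6: a1=1.468, a2=1.168, a3=1.648, a4=0.572, a5=2.816, a0=7.672; τ=−ln(0.0198)/7.672=0.511 → t=0.971; u2·a0=0.3891·7.672=2.985; a1+a2=2.636 < 2.985 ≤ a1+…+a3=4.284 → R3 fires; M=5 Z=6 E=3
Draw 7: a1=1.101, a2=1.752, a3=1.545, a4=0.858, a5=2.640, a0=7.896; τ=−ln(0.2966)/7.896=0.154 → t=1.125; u2·a0=0.4912·7.896=3.879; a1+a2=2.853 < 3.879 ≤ a1+…+a3=4.398 → R3 fires; M=6 Z=8 E=2
Draw 8: a1=0.734, a2=2.336, a3=1.236, a4=1.144, a5=2.112, a0=7.562; τ=−ln(0.0618)/7.562=0.368 → t=1.493; u2·a0=0.1494·7.562=1.130; a1=0.734 < 1.130 ≤ a1+a2=3.070 → R2 fires; M=6 Z=8 E=4
Draw 9: a1=1.468, a2=2.336, a3=2.472, a4=1.144, a5=4.224, a0=11.644; τ=−ln(0.0617)/11.644=0.239 → t=1.733; u2·a0=0.5146·11.644=5.992; a1+a2=3.804 < 5.992 ≤ a1+…+a3=6.276 → R3 fires; M=7 Z=10 E=3
Draw 10: a1=1.101, a2=2.920, a3=2.163, a4=1.430, a5=3.696, a0=11.310; τ=−ln(0.3251)/11.310=0.099 → t=1.832; u2·a0=0.8223·11.310=9.300; a1+…+a4=7.614 < 9.300 ≤ a1+…+a5=11.310 → R5 fires; M=6 Z=10 E=3
Draw 11: a1=1.101, a2=2.920, a3=1.854, a4=1.430, a5=3.168, a0=10.473; τ=−ln(0.2570)/10.473=0.130 → t=1.962; u2·a0=0.2663·10.473=2.789; a1=1.101 < 2.789 ≤ a1+a2=4.021 → R2 fires; M=6 Z=10 E=5
Draw 12: a1=1.835, a2=2.920, a3=3.090, a4=1.430, a5=5.280, a0=14.555; τ=−ln(0.2236)/14.555=0.103 → t=2.065; u2·a0=0.1888·14.555=2.748; a1=1.835 < 2.748 ≤ a1+a2=4.755 → R2 fires; M=6 Z=10 E=7
Draw 13: a1=2.569, a2=2.920, a3=4.326, a4=1.430, a5=7.392, a0=18.637; τ=−ln(0.0764)/18.637=0.138 → t=2.203; u2·a0=0.6819·18.637=12.709; a1+…+a4=11.245 < 12.709 ≤ a1+…+a5=18.637 → R5 fires; M=5 Z=10 E=7
Draw 14: a1=2.569, a2=2.920, a3=3.605, a4=1.430, a5=6.160, a0=16.684; τ=−ln(0.9086)/16.684=0.006 → t=2.208; u2·a0=0.8245·16.684=13.756; a1+…+a4=10.524 < 13.756 ≤ a1+…+a5=16.684 → R5 fires; M=4 Z=10 E=7
Draw 15: a1=2.569, a2=2.920, a3=2.884, a4=1.430, a5=4.928, a0=14.731; τ=−ln(0.5415)/14.731=0.042 → t=2.250 > T=2.23: stop.
At T=2.23: M=4 Z=10 E=7; the largest is Z.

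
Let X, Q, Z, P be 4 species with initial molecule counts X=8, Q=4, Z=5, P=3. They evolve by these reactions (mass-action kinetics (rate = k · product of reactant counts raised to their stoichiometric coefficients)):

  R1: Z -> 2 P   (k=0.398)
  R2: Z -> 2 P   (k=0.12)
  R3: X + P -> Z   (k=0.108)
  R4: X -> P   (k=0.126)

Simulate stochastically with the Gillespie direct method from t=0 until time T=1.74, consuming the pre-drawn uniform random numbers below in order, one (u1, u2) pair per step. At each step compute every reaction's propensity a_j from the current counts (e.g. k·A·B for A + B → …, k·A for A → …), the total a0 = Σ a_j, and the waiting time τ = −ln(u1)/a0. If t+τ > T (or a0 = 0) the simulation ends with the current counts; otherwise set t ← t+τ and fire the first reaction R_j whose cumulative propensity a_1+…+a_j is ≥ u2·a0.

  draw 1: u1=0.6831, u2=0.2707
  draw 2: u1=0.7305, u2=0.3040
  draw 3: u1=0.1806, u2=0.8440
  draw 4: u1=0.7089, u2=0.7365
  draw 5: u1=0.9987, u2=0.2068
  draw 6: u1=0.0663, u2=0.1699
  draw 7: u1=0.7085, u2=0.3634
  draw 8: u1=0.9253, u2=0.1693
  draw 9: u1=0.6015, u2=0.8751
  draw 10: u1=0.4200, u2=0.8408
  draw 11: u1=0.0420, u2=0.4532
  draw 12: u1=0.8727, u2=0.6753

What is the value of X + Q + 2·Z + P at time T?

Check how each reaction changes W = X + Q + 2·Z + P (weight of products minus weight of reactants):
R1: Z -> 2 P: (1·2) − (2·1) = 2 − 2 = 0
R2: Z -> 2 P: (1·2) − (2·1) = 2 − 2 = 0
R3: X + P -> Z: (2·1) − (1·1 + 1·1) = 2 − 2 = 0
R4: X -> P: (1·1) − (1·1) = 1 − 1 = 0
Every reaction leaves W unchanged, so W is conserved and no simulation is needed: W(T) = W(0) = 8 + 4 + 2·5 + 3 = 25

Value at T = 25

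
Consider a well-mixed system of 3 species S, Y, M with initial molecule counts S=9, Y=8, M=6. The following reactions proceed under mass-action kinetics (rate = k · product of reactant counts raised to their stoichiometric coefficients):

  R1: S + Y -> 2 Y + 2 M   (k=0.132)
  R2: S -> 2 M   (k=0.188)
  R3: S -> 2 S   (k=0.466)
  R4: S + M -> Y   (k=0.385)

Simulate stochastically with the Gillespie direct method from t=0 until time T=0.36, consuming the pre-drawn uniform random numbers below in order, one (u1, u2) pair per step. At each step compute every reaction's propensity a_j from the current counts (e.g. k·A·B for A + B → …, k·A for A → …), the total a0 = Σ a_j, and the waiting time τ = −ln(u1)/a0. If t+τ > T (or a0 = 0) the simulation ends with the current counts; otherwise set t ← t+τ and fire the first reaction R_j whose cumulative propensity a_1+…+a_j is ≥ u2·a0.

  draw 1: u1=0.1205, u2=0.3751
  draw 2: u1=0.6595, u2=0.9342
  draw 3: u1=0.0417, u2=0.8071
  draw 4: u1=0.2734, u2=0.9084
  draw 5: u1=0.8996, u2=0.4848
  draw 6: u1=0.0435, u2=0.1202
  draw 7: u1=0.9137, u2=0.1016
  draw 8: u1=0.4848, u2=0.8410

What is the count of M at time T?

t=0.000: S=9 Y=8 M=6
Draw 1: a1=9.504, a2=1.692, a3=4.194, a4=20.790, a0=36.180; τ=−ln(0.1205)/36.180=0.058 → t=0.058; u2·a0=0.3751·36.180=13.571; a1+a2=11.196 < 13.571 ≤ a1+…+a3=15.390 → R3 fires; S=10 Y=8 M=6
Draw 2: a1=10.560, a2=1.880, a3=4.660, a4=23.100, a0=40.200; τ=−ln(0.6595)/40.200=0.010 → t=0.069; u2·a0=0.9342·40.200=37.555; a1+…+a3=17.100 < 37.555 ≤ a1+…+a4=40.200 → R4 fires; S=9 Y=9 M=5
Draw 3: a1=10.692, a2=1.692, a3=4.194, a4=17.325, a0=33.903; τ=−ln(0.0417)/33.903=0.094 → t=0.163; u2·a0=0.8071·33.903=27.363; a1+…+a3=16.578 < 27.363 ≤ a1+…+a4=33.903 → R4 fires; S=8 Y=10 M=4
Draw 4: a1=10.560, a2=1.504, a3=3.728, a4=12.320, a0=28.112; τ=−ln(0.2734)/28.112=0.046 → t=0.209; u2·a0=0.9084·28.112=25.537; a1+…+a3=15.792 < 25.537 ≤ a1+…+a4=28.112 → R4 fires; S=7 Y=11 M=3
Draw 5: a1=10.164, a2=1.316, a3=3.262, a4=8.085, a0=22.827; τ=−ln(0.8996)/22.827=0.005 → t=0.213; u2·a0=0.4848·22.827=11.067; a1=10.164 < 11.067 ≤ a1+a2=11.480 → R2 fires; S=6 Y=11 M=5
Draw 6: a1=8.712, a2=1.128, a3=2.796, a4=11.550, a0=24.186; τ=−ln(0.0435)/24.186=0.130 → t=0.343; u2·a0=0.1202·24.186=2.907 ≤ a1=8.712 → R1 fires; S=5 Y=12 M=7
Draw 7: a1=7.920, a2=0.940, a3=2.330, a4=13.475, a0=24.665; τ=−ln(0.9137)/24.665=0.004 → t=0.347; u2·a0=0.1016·24.665=2.506 ≤ a1=7.920 → R1 fires; S=4 Y=13 M=9
Draw 8: a1=6.864, a2=0.752, a3=1.864, a4=13.860, a0=23.340; τ=−ln(0.4848)/23.340=0.031 → t=0.378 > T=0.36: stop.
Read off M at T=0.36: 9

M at T = 9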